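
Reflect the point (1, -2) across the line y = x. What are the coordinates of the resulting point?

Reflection across line y = x: (1, -2) → (-2, 1)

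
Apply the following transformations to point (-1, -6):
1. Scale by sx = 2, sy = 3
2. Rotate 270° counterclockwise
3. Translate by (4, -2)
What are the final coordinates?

Step 1: Scale → (-2, -18)
Step 2: Rotate 270° → (-18, 2)
Step 3: Translate → (-14, 0)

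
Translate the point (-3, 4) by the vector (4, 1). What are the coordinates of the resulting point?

Translation by (4, 1) (homogeneous matrix [[1, 0, 4], [0, 1, 1], [0, 0, 1]]):
x' = -3 + 4 = 1
y' = 4 + 1 = 5
Result: (1, 5)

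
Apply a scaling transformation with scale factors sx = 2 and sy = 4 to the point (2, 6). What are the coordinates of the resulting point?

Scaling matrix:
[[2, 0], [0, 4]]
Result: (2 × 2, 6 × 4) = (4, 24)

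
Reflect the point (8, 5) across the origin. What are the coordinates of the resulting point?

Reflection across origin: (8, 5) → (-8, -5)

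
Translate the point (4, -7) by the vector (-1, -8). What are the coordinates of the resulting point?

Translation by (-1, -8) (homogeneous matrix [[1, 0, -1], [0, 1, -8], [0, 0, 1]]):
x' = 4 + -1 = 3
y' = -7 + -8 = -15
Result: (3, -15)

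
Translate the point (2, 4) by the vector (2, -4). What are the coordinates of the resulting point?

Translation by (2, -4) (homogeneous matrix [[1, 0, 2], [0, 1, -4], [0, 0, 1]]):
x' = 2 + 2 = 4
y' = 4 + -4 = 0
Result: (4, 0)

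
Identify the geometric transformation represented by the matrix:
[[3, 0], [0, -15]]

This matrix represents: non-uniform scaling by sx = 3, sy = -15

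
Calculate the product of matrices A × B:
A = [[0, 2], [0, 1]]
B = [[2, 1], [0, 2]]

Matrix multiplication:
C[0][0] = 0×2 + 2×0 = 0
C[0][1] = 0×1 + 2×2 = 4
C[1][0] = 0×2 + 1×0 = 0
C[1][1] = 0×1 + 1×2 = 2
Result: [[0, 4], [0, 2]]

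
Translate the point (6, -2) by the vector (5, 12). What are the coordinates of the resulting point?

Translation by (5, 12) (homogeneous matrix [[1, 0, 5], [0, 1, 12], [0, 0, 1]]):
x' = 6 + 5 = 11
y' = -2 + 12 = 10
Result: (11, 10)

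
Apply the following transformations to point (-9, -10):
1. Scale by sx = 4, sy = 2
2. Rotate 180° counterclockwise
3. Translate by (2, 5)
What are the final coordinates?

Step 1: Scale → (-36, -20)
Step 2: Rotate 180° → (36, 20)
Step 3: Translate → (38, 25)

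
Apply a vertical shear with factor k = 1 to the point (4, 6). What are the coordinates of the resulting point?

Shear matrix for vertical shear with factor k = 1:
[[1, 0], [1, 1]]
Result: (4, 6) → (4, 10)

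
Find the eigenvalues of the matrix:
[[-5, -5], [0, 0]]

Characteristic equation: det(A - λI) = 0
λ² - (trace)λ + (det) = 0
trace = -5 + 0 = -5, det = (-5)(0) - (-5)(0) = 0
λ² - (-5)λ + (0) = 0
λ = (-5 ± √((-5)² - 4·(0))) / 2 = (-5 ± √25) / 2
Solving: λ = -5, 0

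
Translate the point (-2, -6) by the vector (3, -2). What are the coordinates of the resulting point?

Translation by (3, -2) (homogeneous matrix [[1, 0, 3], [0, 1, -2], [0, 0, 1]]):
x' = -2 + 3 = 1
y' = -6 + -2 = -8
Result: (1, -8)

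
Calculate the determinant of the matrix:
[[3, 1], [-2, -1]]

For a 2×2 matrix [[a, b], [c, d]], det = ad - bc
det = (3)(-1) - (1)(-2) = -3 - -2 = -1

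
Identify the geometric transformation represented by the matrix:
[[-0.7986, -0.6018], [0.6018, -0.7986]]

This matrix represents: rotation by 143° counterclockwise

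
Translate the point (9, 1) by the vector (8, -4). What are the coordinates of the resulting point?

Translation by (8, -4) (homogeneous matrix [[1, 0, 8], [0, 1, -4], [0, 0, 1]]):
x' = 9 + 8 = 17
y' = 1 + -4 = -3
Result: (17, -3)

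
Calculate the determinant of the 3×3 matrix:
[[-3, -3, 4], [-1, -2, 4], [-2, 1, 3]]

Expansion along first row:
det = -3·det([[-2,4],[1,3]]) - -3·det([[-1,4],[-2,3]]) + 4·det([[-1,-2],[-2,1]])
    = -3·(-2·3 - 4·1) - -3·(-1·3 - 4·-2) + 4·(-1·1 - -2·-2)
    = -3·-10 - -3·5 + 4·-5
    = 30 + 15 + -20 = 25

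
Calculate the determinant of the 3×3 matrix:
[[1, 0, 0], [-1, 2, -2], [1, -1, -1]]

Expansion along first row:
det = 1·det([[2,-2],[-1,-1]]) - 0·det([[-1,-2],[1,-1]]) + 0·det([[-1,2],[1,-1]])
    = 1·(2·-1 - -2·-1) - 0·(-1·-1 - -2·1) + 0·(-1·-1 - 2·1)
    = 1·-4 - 0·3 + 0·-1
    = -4 + 0 + 0 = -4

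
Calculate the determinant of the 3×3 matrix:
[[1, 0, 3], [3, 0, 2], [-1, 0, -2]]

Expansion along first row:
det = 1·det([[0,2],[0,-2]]) - 0·det([[3,2],[-1,-2]]) + 3·det([[3,0],[-1,0]])
    = 1·(0·-2 - 2·0) - 0·(3·-2 - 2·-1) + 3·(3·0 - 0·-1)
    = 1·0 - 0·-4 + 3·0
    = 0 + 0 + 0 = 0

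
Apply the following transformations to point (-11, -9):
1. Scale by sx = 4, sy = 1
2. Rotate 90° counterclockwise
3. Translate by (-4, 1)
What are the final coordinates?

Step 1: Scale → (-44, -9)
Step 2: Rotate 90° → (9, -44)
Step 3: Translate → (5, -43)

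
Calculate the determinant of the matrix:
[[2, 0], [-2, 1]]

For a 2×2 matrix [[a, b], [c, d]], det = ad - bc
det = (2)(1) - (0)(-2) = 2 - 0 = 2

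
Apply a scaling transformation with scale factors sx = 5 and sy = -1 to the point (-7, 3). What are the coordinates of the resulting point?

Scaling matrix:
[[5, 0], [0, -1]]
Result: (-7 × 5, 3 × -1) = (-35, -3)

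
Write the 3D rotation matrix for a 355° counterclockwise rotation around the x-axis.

Rotation matrix for counterclockwise 355° around x-axis:
cos(355°) = 0.9962, sin(355°) = -0.0872
Result: [[1, 0, 0], [0, 0.9962, 0.0872], [0, -0.0872, 0.9962]]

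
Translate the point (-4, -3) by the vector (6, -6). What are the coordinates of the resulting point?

Translation by (6, -6) (homogeneous matrix [[1, 0, 6], [0, 1, -6], [0, 0, 1]]):
x' = -4 + 6 = 2
y' = -3 + -6 = -9
Result: (2, -9)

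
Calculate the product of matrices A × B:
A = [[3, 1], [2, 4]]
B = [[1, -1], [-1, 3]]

Matrix multiplication:
C[0][0] = 3×1 + 1×-1 = 2
C[0][1] = 3×-1 + 1×3 = 0
C[1][0] = 2×1 + 4×-1 = -2
C[1][1] = 2×-1 + 4×3 = 10
Result: [[2, 0], [-2, 10]]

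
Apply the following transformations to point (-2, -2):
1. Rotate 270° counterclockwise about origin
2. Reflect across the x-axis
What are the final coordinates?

Step 1: Rotate 270° → (-2, 2)
Step 2: Reflect across x-axis → (-2, -2)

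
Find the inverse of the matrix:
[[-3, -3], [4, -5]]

For [[a,b],[c,d]], inverse = (1/det)·[[d,-b],[-c,a]]
det = (-3)(-5) - (-3)(4) = 15 - -12 = 27
Inverse = (1/27)·[[-5, 3], [-4, -3]]
= [[-5/27, 1/9], [-4/27, -1/9]]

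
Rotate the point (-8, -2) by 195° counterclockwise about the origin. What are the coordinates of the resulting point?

Rotation matrix for 195°: [[cos 195°, -sin 195°], [sin 195°, cos 195°]] ≈ [[-0.965926, 0.258819], [-0.258819, -0.965926]]
[[-0.965926, 0.258819], [-0.258819, -0.965926]] × [-8, -2]ᵀ ≈ [7.2098, 4.0024]ᵀ
Result: (7.2098, 4.0024)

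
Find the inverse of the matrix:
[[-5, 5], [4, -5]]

For [[a,b],[c,d]], inverse = (1/det)·[[d,-b],[-c,a]]
det = (-5)(-5) - (5)(4) = 25 - 20 = 5
Inverse = (1/5)·[[-5, -5], [-4, -5]]
= [[-1, -1], [-4/5, -1]]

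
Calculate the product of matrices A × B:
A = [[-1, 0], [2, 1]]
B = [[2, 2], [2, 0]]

Matrix multiplication:
C[0][0] = -1×2 + 0×2 = -2
C[0][1] = -1×2 + 0×0 = -2
C[1][0] = 2×2 + 1×2 = 6
C[1][1] = 2×2 + 1×0 = 4
Result: [[-2, -2], [6, 4]]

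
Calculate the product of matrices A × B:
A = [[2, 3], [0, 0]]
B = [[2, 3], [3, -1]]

Matrix multiplication:
C[0][0] = 2×2 + 3×3 = 13
C[0][1] = 2×3 + 3×-1 = 3
C[1][0] = 0×2 + 0×3 = 0
C[1][1] = 0×3 + 0×-1 = 0
Result: [[13, 3], [0, 0]]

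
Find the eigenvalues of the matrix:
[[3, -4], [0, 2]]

Characteristic equation: det(A - λI) = 0
λ² - (trace)λ + (det) = 0
trace = 3 + 2 = 5, det = (3)(2) - (-4)(0) = 6
λ² - (5)λ + (6) = 0
λ = (5 ± √((5)² - 4·(6))) / 2 = (5 ± √1) / 2
Solving: λ = 2, 3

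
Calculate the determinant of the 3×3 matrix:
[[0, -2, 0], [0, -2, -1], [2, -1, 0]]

Expansion along first row:
det = 0·det([[-2,-1],[-1,0]]) - -2·det([[0,-1],[2,0]]) + 0·det([[0,-2],[2,-1]])
    = 0·(-2·0 - -1·-1) - -2·(0·0 - -1·2) + 0·(0·-1 - -2·2)
    = 0·-1 - -2·2 + 0·4
    = 0 + 4 + 0 = 4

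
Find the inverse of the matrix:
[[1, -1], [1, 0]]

For [[a,b],[c,d]], inverse = (1/det)·[[d,-b],[-c,a]]
det = (1)(0) - (-1)(1) = 0 - -1 = 1
Inverse = [[0, 1], [-1, 1]]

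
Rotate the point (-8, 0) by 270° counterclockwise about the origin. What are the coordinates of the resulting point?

Rotation matrix for 270°: [[cos 270°, -sin 270°], [sin 270°, cos 270°]] = [[0, 1], [-1, 0]]
[[0, 1], [-1, 0]] × [-8, 0]ᵀ = [0, 8]ᵀ
Result: (0, 8)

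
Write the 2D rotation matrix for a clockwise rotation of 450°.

Rotation matrix formula: [[cos θ, -sin θ], [sin θ, cos θ]]
A clockwise rotation by 450° is equivalent to a counterclockwise rotation by -450°.
For θ = -450°:
cos(-450°) = 0
sin(-450°) = -1
Result: [[0, 1], [-1, 0]]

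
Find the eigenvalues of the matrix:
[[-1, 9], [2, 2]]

Characteristic equation: det(A - λI) = 0
λ² - (trace)λ + (det) = 0
trace = -1 + 2 = 1, det = (-1)(2) - (9)(2) = -20
λ² - (1)λ + (-20) = 0
λ = (1 ± √((1)² - 4·(-20))) / 2 = (1 ± √81) / 2
Solving: λ = -4, 5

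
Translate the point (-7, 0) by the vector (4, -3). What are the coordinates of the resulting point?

Translation by (4, -3) (homogeneous matrix [[1, 0, 4], [0, 1, -3], [0, 0, 1]]):
x' = -7 + 4 = -3
y' = 0 + -3 = -3
Result: (-3, -3)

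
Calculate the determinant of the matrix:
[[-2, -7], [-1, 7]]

For a 2×2 matrix [[a, b], [c, d]], det = ad - bc
det = (-2)(7) - (-7)(-1) = -14 - 7 = -21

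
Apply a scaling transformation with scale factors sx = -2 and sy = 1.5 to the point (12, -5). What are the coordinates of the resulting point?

Scaling matrix:
[[-2, 0], [0, 1.50]]
Result: (12 × -2, -5 × 1.5) = (-24, -7.5)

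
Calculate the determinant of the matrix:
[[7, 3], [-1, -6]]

For a 2×2 matrix [[a, b], [c, d]], det = ad - bc
det = (7)(-6) - (3)(-1) = -42 - -3 = -39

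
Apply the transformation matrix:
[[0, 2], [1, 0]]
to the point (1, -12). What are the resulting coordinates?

Matrix multiplication:
[[0, 2], [1, 0]] × [1, -12]ᵀ
= [(0)(1) + (2)(-12), (1)(1) + (0)(-12)]ᵀ
= [-24, 1]ᵀ
Result: (-24, 1)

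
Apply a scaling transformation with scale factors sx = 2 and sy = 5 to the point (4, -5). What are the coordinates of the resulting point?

Scaling matrix:
[[2, 0], [0, 5]]
Result: (4 × 2, -5 × 5) = (8, -25)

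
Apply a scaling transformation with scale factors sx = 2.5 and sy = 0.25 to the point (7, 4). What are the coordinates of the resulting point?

Scaling matrix:
[[2.50, 0], [0, 0.25]]
Result: (7 × 2.5, 4 × 0.25) = (17.5, 1)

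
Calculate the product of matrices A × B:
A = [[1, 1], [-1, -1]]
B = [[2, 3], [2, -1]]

Matrix multiplication:
C[0][0] = 1×2 + 1×2 = 4
C[0][1] = 1×3 + 1×-1 = 2
C[1][0] = -1×2 + -1×2 = -4
C[1][1] = -1×3 + -1×-1 = -2
Result: [[4, 2], [-4, -2]]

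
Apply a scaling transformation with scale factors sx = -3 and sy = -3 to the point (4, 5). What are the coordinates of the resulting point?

Scaling matrix:
[[-3, 0], [0, -3]]
Result: (4 × -3, 5 × -3) = (-12, -15)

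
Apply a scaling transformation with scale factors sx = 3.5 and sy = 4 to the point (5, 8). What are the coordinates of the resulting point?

Scaling matrix:
[[3.50, 0], [0, 4]]
Result: (5 × 3.5, 8 × 4) = (17.5, 32)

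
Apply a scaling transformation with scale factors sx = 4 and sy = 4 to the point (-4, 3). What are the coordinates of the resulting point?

Scaling matrix:
[[4, 0], [0, 4]]
Result: (-4 × 4, 3 × 4) = (-16, 12)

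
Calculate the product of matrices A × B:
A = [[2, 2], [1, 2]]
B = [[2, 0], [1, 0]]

Matrix multiplication:
C[0][0] = 2×2 + 2×1 = 6
C[0][1] = 2×0 + 2×0 = 0
C[1][0] = 1×2 + 2×1 = 4
C[1][1] = 1×0 + 2×0 = 0
Result: [[6, 0], [4, 0]]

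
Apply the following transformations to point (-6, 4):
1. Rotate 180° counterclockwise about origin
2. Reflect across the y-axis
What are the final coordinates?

Step 1: Rotate 180° → (6, -4)
Step 2: Reflect across y-axis → (-6, -4)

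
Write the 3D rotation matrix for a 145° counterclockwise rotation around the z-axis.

Rotation matrix for counterclockwise 145° around z-axis:
cos(145°) = -0.8192, sin(145°) = 0.5736
Result: [[-0.8192, -0.5736, 0], [0.5736, -0.8192, 0], [0, 0, 1]]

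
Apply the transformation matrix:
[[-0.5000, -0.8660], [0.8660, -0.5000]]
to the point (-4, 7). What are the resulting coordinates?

Matrix multiplication:
[[-0.5000, -0.8660], [0.8660, -0.5000]] × [-4, 7]ᵀ
= [(-0.5000)(-4) + (-0.8660)(7), (0.8660)(-4) + (-0.5000)(7)]ᵀ
= [-4.0620, -6.9640]ᵀ
Result: (-4.0620, -6.9640)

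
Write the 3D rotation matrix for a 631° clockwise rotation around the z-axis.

Rotation matrix for clockwise 631° around z-axis:
A clockwise rotation by 631° is a counterclockwise rotation by -631°.
cos(-631°) = 0.0175, sin(-631°) = 0.9998
Result: [[0.0175, -0.9998, 0], [0.9998, 0.0175, 0], [0, 0, 1]]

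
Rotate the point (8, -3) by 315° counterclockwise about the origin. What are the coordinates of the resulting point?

Rotation matrix for 315°: [[cos 315°, -sin 315°], [sin 315°, cos 315°]] ≈ [[0.707107, 0.707107], [-0.707107, 0.707107]]
[[0.707107, 0.707107], [-0.707107, 0.707107]] × [8, -3]ᵀ ≈ [3.5355, -7.7782]ᵀ
Result: (3.5355, -7.7782)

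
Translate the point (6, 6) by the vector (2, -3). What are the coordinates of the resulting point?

Translation by (2, -3) (homogeneous matrix [[1, 0, 2], [0, 1, -3], [0, 0, 1]]):
x' = 6 + 2 = 8
y' = 6 + -3 = 3
Result: (8, 3)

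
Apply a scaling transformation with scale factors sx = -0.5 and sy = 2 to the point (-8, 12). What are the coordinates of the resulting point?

Scaling matrix:
[[-0.50, 0], [0, 2]]
Result: (-8 × -0.5, 12 × 2) = (4, 24)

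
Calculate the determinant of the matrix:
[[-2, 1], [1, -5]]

For a 2×2 matrix [[a, b], [c, d]], det = ad - bc
det = (-2)(-5) - (1)(1) = 10 - 1 = 9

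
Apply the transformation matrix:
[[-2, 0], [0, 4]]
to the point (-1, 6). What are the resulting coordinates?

Matrix multiplication:
[[-2, 0], [0, 4]] × [-1, 6]ᵀ
= [(-2)(-1) + (0)(6), (0)(-1) + (4)(6)]ᵀ
= [2, 24]ᵀ
Result: (2, 24)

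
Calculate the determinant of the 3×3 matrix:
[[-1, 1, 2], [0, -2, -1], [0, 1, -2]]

Expansion along first row:
det = -1·det([[-2,-1],[1,-2]]) - 1·det([[0,-1],[0,-2]]) + 2·det([[0,-2],[0,1]])
    = -1·(-2·-2 - -1·1) - 1·(0·-2 - -1·0) + 2·(0·1 - -2·0)
    = -1·5 - 1·0 + 2·0
    = -5 + 0 + 0 = -5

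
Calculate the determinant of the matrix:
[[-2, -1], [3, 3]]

For a 2×2 matrix [[a, b], [c, d]], det = ad - bc
det = (-2)(3) - (-1)(3) = -6 - -3 = -3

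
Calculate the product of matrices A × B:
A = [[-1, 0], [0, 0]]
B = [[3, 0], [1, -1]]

Matrix multiplication:
C[0][0] = -1×3 + 0×1 = -3
C[0][1] = -1×0 + 0×-1 = 0
C[1][0] = 0×3 + 0×1 = 0
C[1][1] = 0×0 + 0×-1 = 0
Result: [[-3, 0], [0, 0]]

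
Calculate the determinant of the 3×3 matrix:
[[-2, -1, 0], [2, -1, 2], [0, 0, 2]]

Expansion along first row:
det = -2·det([[-1,2],[0,2]]) - -1·det([[2,2],[0,2]]) + 0·det([[2,-1],[0,0]])
    = -2·(-1·2 - 2·0) - -1·(2·2 - 2·0) + 0·(2·0 - -1·0)
    = -2·-2 - -1·4 + 0·0
    = 4 + 4 + 0 = 8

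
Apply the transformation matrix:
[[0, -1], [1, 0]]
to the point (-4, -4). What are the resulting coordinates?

Matrix multiplication:
[[0, -1], [1, 0]] × [-4, -4]ᵀ
= [(0)(-4) + (-1)(-4), (1)(-4) + (0)(-4)]ᵀ
= [4, -4]ᵀ
Result: (4, -4)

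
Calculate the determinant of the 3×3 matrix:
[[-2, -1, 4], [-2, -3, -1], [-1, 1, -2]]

Expansion along first row:
det = -2·det([[-3,-1],[1,-2]]) - -1·det([[-2,-1],[-1,-2]]) + 4·det([[-2,-3],[-1,1]])
    = -2·(-3·-2 - -1·1) - -1·(-2·-2 - -1·-1) + 4·(-2·1 - -3·-1)
    = -2·7 - -1·3 + 4·-5
    = -14 + 3 + -20 = -31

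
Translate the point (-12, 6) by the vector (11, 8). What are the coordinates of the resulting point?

Translation by (11, 8) (homogeneous matrix [[1, 0, 11], [0, 1, 8], [0, 0, 1]]):
x' = -12 + 11 = -1
y' = 6 + 8 = 14
Result: (-1, 14)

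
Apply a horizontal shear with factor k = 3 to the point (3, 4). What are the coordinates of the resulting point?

Shear matrix for horizontal shear with factor k = 3:
[[1, 3], [0, 1]]
Result: (3, 4) → (15, 4)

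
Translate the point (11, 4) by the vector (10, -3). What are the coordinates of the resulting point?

Translation by (10, -3) (homogeneous matrix [[1, 0, 10], [0, 1, -3], [0, 0, 1]]):
x' = 11 + 10 = 21
y' = 4 + -3 = 1
Result: (21, 1)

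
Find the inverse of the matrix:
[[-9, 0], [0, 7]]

For [[a,b],[c,d]], inverse = (1/det)·[[d,-b],[-c,a]]
det = (-9)(7) - (0)(0) = -63 - 0 = -63
Inverse = (1/-63)·[[7, 0], [0, -9]]
= [[-1/9, 0], [0, 1/7]]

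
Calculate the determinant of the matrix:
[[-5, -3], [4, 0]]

For a 2×2 matrix [[a, b], [c, d]], det = ad - bc
det = (-5)(0) - (-3)(4) = 0 - -12 = 12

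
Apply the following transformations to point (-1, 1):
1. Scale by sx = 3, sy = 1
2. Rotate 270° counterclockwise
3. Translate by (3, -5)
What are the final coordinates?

Step 1: Scale → (-3, 1)
Step 2: Rotate 270° → (1, 3)
Step 3: Translate → (4, -2)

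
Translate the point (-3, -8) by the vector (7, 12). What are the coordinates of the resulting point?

Translation by (7, 12) (homogeneous matrix [[1, 0, 7], [0, 1, 12], [0, 0, 1]]):
x' = -3 + 7 = 4
y' = -8 + 12 = 4
Result: (4, 4)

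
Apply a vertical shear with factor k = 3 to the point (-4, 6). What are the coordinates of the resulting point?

Shear matrix for vertical shear with factor k = 3:
[[1, 0], [3, 1]]
Result: (-4, 6) → (-4, -6)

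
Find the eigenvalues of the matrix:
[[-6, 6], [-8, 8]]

Characteristic equation: det(A - λI) = 0
λ² - (trace)λ + (det) = 0
trace = -6 + 8 = 2, det = (-6)(8) - (6)(-8) = 0
λ² - (2)λ + (0) = 0
λ = (2 ± √((2)² - 4·(0))) / 2 = (2 ± √4) / 2
Solving: λ = 0, 2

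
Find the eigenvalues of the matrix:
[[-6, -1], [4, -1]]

Characteristic equation: det(A - λI) = 0
λ² - (trace)λ + (det) = 0
trace = -6 + -1 = -7, det = (-6)(-1) - (-1)(4) = 10
λ² - (-7)λ + (10) = 0
λ = (-7 ± √((-7)² - 4·(10))) / 2 = (-7 ± √9) / 2
Solving: λ = -5, -2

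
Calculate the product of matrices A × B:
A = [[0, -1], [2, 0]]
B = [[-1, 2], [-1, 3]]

Matrix multiplication:
C[0][0] = 0×-1 + -1×-1 = 1
C[0][1] = 0×2 + -1×3 = -3
C[1][0] = 2×-1 + 0×-1 = -2
C[1][1] = 2×2 + 0×3 = 4
Result: [[1, -3], [-2, 4]]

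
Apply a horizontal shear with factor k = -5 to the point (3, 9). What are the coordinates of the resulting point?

Shear matrix for horizontal shear with factor k = -5:
[[1, -5], [0, 1]]
Result: (3, 9) → (-42, 9)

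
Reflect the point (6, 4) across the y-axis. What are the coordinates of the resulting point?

Reflection across y-axis: (6, 4) → (-6, 4)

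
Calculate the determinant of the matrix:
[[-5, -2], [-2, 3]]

For a 2×2 matrix [[a, b], [c, d]], det = ad - bc
det = (-5)(3) - (-2)(-2) = -15 - 4 = -19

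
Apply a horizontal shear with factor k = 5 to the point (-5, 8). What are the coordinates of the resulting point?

Shear matrix for horizontal shear with factor k = 5:
[[1, 5], [0, 1]]
Result: (-5, 8) → (35, 8)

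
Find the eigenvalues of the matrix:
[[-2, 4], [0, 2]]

Characteristic equation: det(A - λI) = 0
λ² - (trace)λ + (det) = 0
trace = -2 + 2 = 0, det = (-2)(2) - (4)(0) = -4
λ² - (0)λ + (-4) = 0
λ = (0 ± √((0)² - 4·(-4))) / 2 = (0 ± √16) / 2
Solving: λ = -2, 2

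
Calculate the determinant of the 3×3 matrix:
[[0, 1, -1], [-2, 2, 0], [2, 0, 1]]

Expansion along first row:
det = 0·det([[2,0],[0,1]]) - 1·det([[-2,0],[2,1]]) + -1·det([[-2,2],[2,0]])
    = 0·(2·1 - 0·0) - 1·(-2·1 - 0·2) + -1·(-2·0 - 2·2)
    = 0·2 - 1·-2 + -1·-4
    = 0 + 2 + 4 = 6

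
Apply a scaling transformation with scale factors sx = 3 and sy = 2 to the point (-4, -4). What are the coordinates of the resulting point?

Scaling matrix:
[[3, 0], [0, 2]]
Result: (-4 × 3, -4 × 2) = (-12, -8)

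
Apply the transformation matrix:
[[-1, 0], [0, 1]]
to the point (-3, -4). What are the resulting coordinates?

Matrix multiplication:
[[-1, 0], [0, 1]] × [-3, -4]ᵀ
= [(-1)(-3) + (0)(-4), (0)(-3) + (1)(-4)]ᵀ
= [3, -4]ᵀ
Result: (3, -4)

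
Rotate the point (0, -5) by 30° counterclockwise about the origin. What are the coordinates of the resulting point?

Rotation matrix for 30°: [[cos 30°, -sin 30°], [sin 30°, cos 30°]] ≈ [[0.866025, -0.500000], [0.500000, 0.866025]]
[[0.866025, -0.500000], [0.500000, 0.866025]] × [0, -5]ᵀ ≈ [2.5000, -4.3301]ᵀ
Result: (2.5000, -4.3301)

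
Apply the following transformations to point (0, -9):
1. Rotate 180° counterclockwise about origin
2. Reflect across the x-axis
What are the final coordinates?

Step 1: Rotate 180° → (0, 9)
Step 2: Reflect across x-axis → (0, -9)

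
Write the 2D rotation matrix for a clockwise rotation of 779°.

Rotation matrix formula: [[cos θ, -sin θ], [sin θ, cos θ]]
A clockwise rotation by 779° is equivalent to a counterclockwise rotation by -779°.
For θ = -779°:
cos(-779°) = 0.5150
sin(-779°) = -0.8572
Result: [[0.5150, 0.8572], [-0.8572, 0.5150]]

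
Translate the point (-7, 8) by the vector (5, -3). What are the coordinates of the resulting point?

Translation by (5, -3) (homogeneous matrix [[1, 0, 5], [0, 1, -3], [0, 0, 1]]):
x' = -7 + 5 = -2
y' = 8 + -3 = 5
Result: (-2, 5)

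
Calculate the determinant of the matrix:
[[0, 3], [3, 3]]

For a 2×2 matrix [[a, b], [c, d]], det = ad - bc
det = (0)(3) - (3)(3) = 0 - 9 = -9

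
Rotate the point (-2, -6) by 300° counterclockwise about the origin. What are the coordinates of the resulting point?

Rotation matrix for 300°: [[cos 300°, -sin 300°], [sin 300°, cos 300°]] ≈ [[0.500000, 0.866025], [-0.866025, 0.500000]]
[[0.500000, 0.866025], [-0.866025, 0.500000]] × [-2, -6]ᵀ ≈ [-6.1962, -1.2679]ᵀ
Result: (-6.1962, -1.2679)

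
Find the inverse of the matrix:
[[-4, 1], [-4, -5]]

For [[a,b],[c,d]], inverse = (1/det)·[[d,-b],[-c,a]]
det = (-4)(-5) - (1)(-4) = 20 - -4 = 24
Inverse = (1/24)·[[-5, -1], [4, -4]]
= [[-5/24, -1/24], [1/6, -1/6]]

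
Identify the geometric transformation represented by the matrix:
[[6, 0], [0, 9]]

This matrix represents: non-uniform scaling by sx = 6, sy = 9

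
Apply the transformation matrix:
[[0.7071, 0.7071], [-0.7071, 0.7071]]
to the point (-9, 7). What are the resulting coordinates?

Matrix multiplication:
[[0.7071, 0.7071], [-0.7071, 0.7071]] × [-9, 7]ᵀ
= [(0.7071)(-9) + (0.7071)(7), (-0.7071)(-9) + (0.7071)(7)]ᵀ
= [-1.4142, 11.3136]ᵀ
Result: (-1.4142, 11.3136)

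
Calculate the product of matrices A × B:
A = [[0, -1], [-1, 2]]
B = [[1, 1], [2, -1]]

Matrix multiplication:
C[0][0] = 0×1 + -1×2 = -2
C[0][1] = 0×1 + -1×-1 = 1
C[1][0] = -1×1 + 2×2 = 3
C[1][1] = -1×1 + 2×-1 = -3
Result: [[-2, 1], [3, -3]]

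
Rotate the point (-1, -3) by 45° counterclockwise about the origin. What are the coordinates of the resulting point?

Rotation matrix for 45°: [[cos 45°, -sin 45°], [sin 45°, cos 45°]] ≈ [[0.707107, -0.707107], [0.707107, 0.707107]]
[[0.707107, -0.707107], [0.707107, 0.707107]] × [-1, -3]ᵀ ≈ [1.4142, -2.8284]ᵀ
Result: (1.4142, -2.8284)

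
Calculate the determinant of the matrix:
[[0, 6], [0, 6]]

For a 2×2 matrix [[a, b], [c, d]], det = ad - bc
det = (0)(6) - (6)(0) = 0 - 0 = 0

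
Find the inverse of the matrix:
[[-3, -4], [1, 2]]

For [[a,b],[c,d]], inverse = (1/det)·[[d,-b],[-c,a]]
det = (-3)(2) - (-4)(1) = -6 - -4 = -2
Inverse = (1/-2)·[[2, 4], [-1, -3]]
= [[-1, -2], [1/2, 3/2]]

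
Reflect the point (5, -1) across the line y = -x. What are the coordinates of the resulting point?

Reflection across line y = -x: (5, -1) → (1, -5)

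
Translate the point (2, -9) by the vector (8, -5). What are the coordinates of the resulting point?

Translation by (8, -5) (homogeneous matrix [[1, 0, 8], [0, 1, -5], [0, 0, 1]]):
x' = 2 + 8 = 10
y' = -9 + -5 = -14
Result: (10, -14)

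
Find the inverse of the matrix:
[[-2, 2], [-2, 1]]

For [[a,b],[c,d]], inverse = (1/det)·[[d,-b],[-c,a]]
det = (-2)(1) - (2)(-2) = -2 - -4 = 2
Inverse = (1/2)·[[1, -2], [2, -2]]
= [[1/2, -1], [1, -1]]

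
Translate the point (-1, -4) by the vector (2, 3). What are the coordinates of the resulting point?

Translation by (2, 3) (homogeneous matrix [[1, 0, 2], [0, 1, 3], [0, 0, 1]]):
x' = -1 + 2 = 1
y' = -4 + 3 = -1
Result: (1, -1)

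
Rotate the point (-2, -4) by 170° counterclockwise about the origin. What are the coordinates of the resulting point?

Rotation matrix for 170°: [[cos 170°, -sin 170°], [sin 170°, cos 170°]] ≈ [[-0.984808, -0.173648], [0.173648, -0.984808]]
[[-0.984808, -0.173648], [0.173648, -0.984808]] × [-2, -4]ᵀ ≈ [2.6642, 3.5919]ᵀ
Result: (2.6642, 3.5919)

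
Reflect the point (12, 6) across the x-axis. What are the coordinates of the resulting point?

Reflection across x-axis: (12, 6) → (12, -6)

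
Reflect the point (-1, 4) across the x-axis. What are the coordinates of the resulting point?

Reflection across x-axis: (-1, 4) → (-1, -4)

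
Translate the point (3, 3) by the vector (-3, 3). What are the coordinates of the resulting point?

Translation by (-3, 3) (homogeneous matrix [[1, 0, -3], [0, 1, 3], [0, 0, 1]]):
x' = 3 + -3 = 0
y' = 3 + 3 = 6
Result: (0, 6)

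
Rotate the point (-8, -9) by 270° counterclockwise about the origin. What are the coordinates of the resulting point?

Rotation matrix for 270°: [[cos 270°, -sin 270°], [sin 270°, cos 270°]] = [[0, 1], [-1, 0]]
[[0, 1], [-1, 0]] × [-8, -9]ᵀ = [-9, 8]ᵀ
Result: (-9, 8)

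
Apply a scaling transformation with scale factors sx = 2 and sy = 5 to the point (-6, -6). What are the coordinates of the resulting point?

Scaling matrix:
[[2, 0], [0, 5]]
Result: (-6 × 2, -6 × 5) = (-12, -30)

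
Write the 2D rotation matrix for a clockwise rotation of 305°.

Rotation matrix formula: [[cos θ, -sin θ], [sin θ, cos θ]]
A clockwise rotation by 305° is equivalent to a counterclockwise rotation by -305°.
For θ = -305°:
cos(-305°) = 0.5736
sin(-305°) = 0.8192
Result: [[0.5736, -0.8192], [0.8192, 0.5736]]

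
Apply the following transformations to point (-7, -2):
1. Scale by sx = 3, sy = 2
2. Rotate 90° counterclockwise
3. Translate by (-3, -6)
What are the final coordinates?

Step 1: Scale → (-21, -4)
Step 2: Rotate 90° → (4, -21)
Step 3: Translate → (1, -27)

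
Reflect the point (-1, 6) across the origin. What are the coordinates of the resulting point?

Reflection across origin: (-1, 6) → (1, -6)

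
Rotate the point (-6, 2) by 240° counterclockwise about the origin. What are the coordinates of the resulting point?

Rotation matrix for 240°: [[cos 240°, -sin 240°], [sin 240°, cos 240°]] ≈ [[-0.500000, 0.866025], [-0.866025, -0.500000]]
[[-0.500000, 0.866025], [-0.866025, -0.500000]] × [-6, 2]ᵀ ≈ [4.7321, 4.1962]ᵀ
Result: (4.7321, 4.1962)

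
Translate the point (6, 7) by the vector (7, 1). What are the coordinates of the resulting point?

Translation by (7, 1) (homogeneous matrix [[1, 0, 7], [0, 1, 1], [0, 0, 1]]):
x' = 6 + 7 = 13
y' = 7 + 1 = 8
Result: (13, 8)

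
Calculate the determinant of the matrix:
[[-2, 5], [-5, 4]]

For a 2×2 matrix [[a, b], [c, d]], det = ad - bc
det = (-2)(4) - (5)(-5) = -8 - -25 = 17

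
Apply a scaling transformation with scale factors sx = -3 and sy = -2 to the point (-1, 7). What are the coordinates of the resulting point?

Scaling matrix:
[[-3, 0], [0, -2]]
Result: (-1 × -3, 7 × -2) = (3, -14)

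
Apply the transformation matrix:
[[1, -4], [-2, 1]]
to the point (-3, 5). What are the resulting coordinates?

Matrix multiplication:
[[1, -4], [-2, 1]] × [-3, 5]ᵀ
= [(1)(-3) + (-4)(5), (-2)(-3) + (1)(5)]ᵀ
= [-23, 11]ᵀ
Result: (-23, 11)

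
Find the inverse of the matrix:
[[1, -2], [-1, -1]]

For [[a,b],[c,d]], inverse = (1/det)·[[d,-b],[-c,a]]
det = (1)(-1) - (-2)(-1) = -1 - 2 = -3
Inverse = (1/-3)·[[-1, 2], [1, 1]]
= [[1/3, -2/3], [-1/3, -1/3]]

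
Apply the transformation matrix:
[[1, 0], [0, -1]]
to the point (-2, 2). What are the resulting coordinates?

Matrix multiplication:
[[1, 0], [0, -1]] × [-2, 2]ᵀ
= [(1)(-2) + (0)(2), (0)(-2) + (-1)(2)]ᵀ
= [-2, -2]ᵀ
Result: (-2, -2)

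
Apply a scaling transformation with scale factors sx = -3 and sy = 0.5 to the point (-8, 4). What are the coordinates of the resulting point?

Scaling matrix:
[[-3, 0], [0, 0.50]]
Result: (-8 × -3, 4 × 0.5) = (24, 2)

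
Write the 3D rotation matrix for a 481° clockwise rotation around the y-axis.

Rotation matrix for clockwise 481° around y-axis:
A clockwise rotation by 481° is a counterclockwise rotation by -481°.
cos(-481°) = -0.5150, sin(-481°) = -0.8572
Result: [[-0.5150, 0, -0.8572], [0, 1, 0], [0.8572, 0, -0.5150]]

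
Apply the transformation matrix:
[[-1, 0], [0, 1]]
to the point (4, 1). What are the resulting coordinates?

Matrix multiplication:
[[-1, 0], [0, 1]] × [4, 1]ᵀ
= [(-1)(4) + (0)(1), (0)(4) + (1)(1)]ᵀ
= [-4, 1]ᵀ
Result: (-4, 1)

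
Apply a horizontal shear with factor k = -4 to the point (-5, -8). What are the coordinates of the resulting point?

Shear matrix for horizontal shear with factor k = -4:
[[1, -4], [0, 1]]
Result: (-5, -8) → (27, -8)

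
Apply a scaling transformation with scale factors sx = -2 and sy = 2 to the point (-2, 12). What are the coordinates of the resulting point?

Scaling matrix:
[[-2, 0], [0, 2]]
Result: (-2 × -2, 12 × 2) = (4, 24)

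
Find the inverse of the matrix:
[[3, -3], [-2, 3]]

For [[a,b],[c,d]], inverse = (1/det)·[[d,-b],[-c,a]]
det = (3)(3) - (-3)(-2) = 9 - 6 = 3
Inverse = (1/3)·[[3, 3], [2, 3]]
= [[1, 1], [2/3, 1]]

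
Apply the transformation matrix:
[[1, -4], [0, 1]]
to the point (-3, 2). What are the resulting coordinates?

Matrix multiplication:
[[1, -4], [0, 1]] × [-3, 2]ᵀ
= [(1)(-3) + (-4)(2), (0)(-3) + (1)(2)]ᵀ
= [-11, 2]ᵀ
Result: (-11, 2)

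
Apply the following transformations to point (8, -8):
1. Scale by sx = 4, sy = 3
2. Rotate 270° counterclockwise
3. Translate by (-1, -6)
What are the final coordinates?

Step 1: Scale → (32, -24)
Step 2: Rotate 270° → (-24, -32)
Step 3: Translate → (-25, -38)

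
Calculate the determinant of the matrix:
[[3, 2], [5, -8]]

For a 2×2 matrix [[a, b], [c, d]], det = ad - bc
det = (3)(-8) - (2)(5) = -24 - 10 = -34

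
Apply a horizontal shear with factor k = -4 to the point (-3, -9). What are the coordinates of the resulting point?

Shear matrix for horizontal shear with factor k = -4:
[[1, -4], [0, 1]]
Result: (-3, -9) → (33, -9)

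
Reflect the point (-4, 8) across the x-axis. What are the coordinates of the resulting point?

Reflection across x-axis: (-4, 8) → (-4, -8)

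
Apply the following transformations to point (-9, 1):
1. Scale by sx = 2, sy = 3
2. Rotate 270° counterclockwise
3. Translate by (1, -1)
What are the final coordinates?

Step 1: Scale → (-18, 3)
Step 2: Rotate 270° → (3, 18)
Step 3: Translate → (4, 17)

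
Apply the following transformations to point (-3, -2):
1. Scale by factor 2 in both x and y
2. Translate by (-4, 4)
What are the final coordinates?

Step 1: Scale (-3, -2) by 2 → (-6, -4)
Step 2: Translate by (-4, 4) → (-10, 0)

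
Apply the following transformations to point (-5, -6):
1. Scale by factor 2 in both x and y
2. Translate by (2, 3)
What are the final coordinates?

Step 1: Scale (-5, -6) by 2 → (-10, -12)
Step 2: Translate by (2, 3) → (-8, -9)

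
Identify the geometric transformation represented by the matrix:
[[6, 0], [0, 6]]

This matrix represents: uniform scaling by factor 6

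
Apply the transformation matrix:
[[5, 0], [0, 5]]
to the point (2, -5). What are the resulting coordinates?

Matrix multiplication:
[[5, 0], [0, 5]] × [2, -5]ᵀ
= [(5)(2) + (0)(-5), (0)(2) + (5)(-5)]ᵀ
= [10, -25]ᵀ
Result: (10, -25)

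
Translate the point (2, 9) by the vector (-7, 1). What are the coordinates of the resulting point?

Translation by (-7, 1) (homogeneous matrix [[1, 0, -7], [0, 1, 1], [0, 0, 1]]):
x' = 2 + -7 = -5
y' = 9 + 1 = 10
Result: (-5, 10)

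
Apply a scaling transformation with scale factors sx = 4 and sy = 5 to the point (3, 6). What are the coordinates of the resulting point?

Scaling matrix:
[[4, 0], [0, 5]]
Result: (3 × 4, 6 × 5) = (12, 30)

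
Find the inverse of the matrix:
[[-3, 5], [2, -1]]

For [[a,b],[c,d]], inverse = (1/det)·[[d,-b],[-c,a]]
det = (-3)(-1) - (5)(2) = 3 - 10 = -7
Inverse = (1/-7)·[[-1, -5], [-2, -3]]
= [[1/7, 5/7], [2/7, 3/7]]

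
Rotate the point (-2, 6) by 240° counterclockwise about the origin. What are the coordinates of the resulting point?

Rotation matrix for 240°: [[cos 240°, -sin 240°], [sin 240°, cos 240°]] ≈ [[-0.500000, 0.866025], [-0.866025, -0.500000]]
[[-0.500000, 0.866025], [-0.866025, -0.500000]] × [-2, 6]ᵀ ≈ [6.1962, -1.2679]ᵀ
Result: (6.1962, -1.2679)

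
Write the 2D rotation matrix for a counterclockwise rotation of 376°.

Rotation matrix formula: [[cos θ, -sin θ], [sin θ, cos θ]]
For θ = 376°:
cos(376°) = 0.9613
sin(376°) = 0.2756
Result: [[0.9613, -0.2756], [0.2756, 0.9613]]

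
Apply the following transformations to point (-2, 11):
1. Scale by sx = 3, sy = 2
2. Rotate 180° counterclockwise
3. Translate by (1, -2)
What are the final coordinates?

Step 1: Scale → (-6, 22)
Step 2: Rotate 180° → (6, -22)
Step 3: Translate → (7, -24)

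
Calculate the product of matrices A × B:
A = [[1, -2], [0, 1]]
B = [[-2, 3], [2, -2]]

Matrix multiplication:
C[0][0] = 1×-2 + -2×2 = -6
C[0][1] = 1×3 + -2×-2 = 7
C[1][0] = 0×-2 + 1×2 = 2
C[1][1] = 0×3 + 1×-2 = -2
Result: [[-6, 7], [2, -2]]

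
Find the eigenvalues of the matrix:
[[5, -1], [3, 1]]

Characteristic equation: det(A - λI) = 0
λ² - (trace)λ + (det) = 0
trace = 5 + 1 = 6, det = (5)(1) - (-1)(3) = 8
λ² - (6)λ + (8) = 0
λ = (6 ± √((6)² - 4·(8))) / 2 = (6 ± √4) / 2
Solving: λ = 2, 4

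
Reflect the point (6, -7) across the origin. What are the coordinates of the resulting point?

Reflection across origin: (6, -7) → (-6, 7)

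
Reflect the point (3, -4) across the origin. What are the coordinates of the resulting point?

Reflection across origin: (3, -4) → (-3, 4)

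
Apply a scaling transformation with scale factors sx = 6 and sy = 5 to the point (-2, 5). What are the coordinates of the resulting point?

Scaling matrix:
[[6, 0], [0, 5]]
Result: (-2 × 6, 5 × 5) = (-12, 25)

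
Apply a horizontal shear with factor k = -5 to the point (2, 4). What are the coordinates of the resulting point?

Shear matrix for horizontal shear with factor k = -5:
[[1, -5], [0, 1]]
Result: (2, 4) → (-18, 4)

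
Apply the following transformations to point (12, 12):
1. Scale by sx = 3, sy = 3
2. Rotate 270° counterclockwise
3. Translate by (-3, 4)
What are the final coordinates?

Step 1: Scale → (36, 36)
Step 2: Rotate 270° → (36, -36)
Step 3: Translate → (33, -32)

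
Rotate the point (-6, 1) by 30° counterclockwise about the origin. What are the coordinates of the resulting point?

Rotation matrix for 30°: [[cos 30°, -sin 30°], [sin 30°, cos 30°]] ≈ [[0.866025, -0.500000], [0.500000, 0.866025]]
[[0.866025, -0.500000], [0.500000, 0.866025]] × [-6, 1]ᵀ ≈ [-5.6962, -2.1340]ᵀ
Result: (-5.6962, -2.1340)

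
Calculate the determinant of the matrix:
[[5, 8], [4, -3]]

For a 2×2 matrix [[a, b], [c, d]], det = ad - bc
det = (5)(-3) - (8)(4) = -15 - 32 = -47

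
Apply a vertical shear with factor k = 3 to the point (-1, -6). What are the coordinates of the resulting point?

Shear matrix for vertical shear with factor k = 3:
[[1, 0], [3, 1]]
Result: (-1, -6) → (-1, -9)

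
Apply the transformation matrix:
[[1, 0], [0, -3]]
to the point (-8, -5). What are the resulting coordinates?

Matrix multiplication:
[[1, 0], [0, -3]] × [-8, -5]ᵀ
= [(1)(-8) + (0)(-5), (0)(-8) + (-3)(-5)]ᵀ
= [-8, 15]ᵀ
Result: (-8, 15)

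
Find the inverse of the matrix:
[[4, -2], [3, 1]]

For [[a,b],[c,d]], inverse = (1/det)·[[d,-b],[-c,a]]
det = (4)(1) - (-2)(3) = 4 - -6 = 10
Inverse = (1/10)·[[1, 2], [-3, 4]]
= [[1/10, 1/5], [-3/10, 2/5]]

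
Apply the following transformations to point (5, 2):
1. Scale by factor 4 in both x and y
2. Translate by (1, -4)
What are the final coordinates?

Step 1: Scale (5, 2) by 4 → (20, 8)
Step 2: Translate by (1, -4) → (21, 4)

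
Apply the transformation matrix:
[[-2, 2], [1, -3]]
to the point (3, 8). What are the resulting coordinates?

Matrix multiplication:
[[-2, 2], [1, -3]] × [3, 8]ᵀ
= [(-2)(3) + (2)(8), (1)(3) + (-3)(8)]ᵀ
= [10, -21]ᵀ
Result: (10, -21)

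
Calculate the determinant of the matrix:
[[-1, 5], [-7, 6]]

For a 2×2 matrix [[a, b], [c, d]], det = ad - bc
det = (-1)(6) - (5)(-7) = -6 - -35 = 29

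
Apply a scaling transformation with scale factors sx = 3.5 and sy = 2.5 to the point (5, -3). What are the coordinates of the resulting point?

Scaling matrix:
[[3.50, 0], [0, 2.50]]
Result: (5 × 3.5, -3 × 2.5) = (17.5, -7.5)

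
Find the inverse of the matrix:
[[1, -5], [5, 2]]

For [[a,b],[c,d]], inverse = (1/det)·[[d,-b],[-c,a]]
det = (1)(2) - (-5)(5) = 2 - -25 = 27
Inverse = (1/27)·[[2, 5], [-5, 1]]
= [[2/27, 5/27], [-5/27, 1/27]]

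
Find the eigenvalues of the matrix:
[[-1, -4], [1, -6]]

Characteristic equation: det(A - λI) = 0
λ² - (trace)λ + (det) = 0
trace = -1 + -6 = -7, det = (-1)(-6) - (-4)(1) = 10
λ² - (-7)λ + (10) = 0
λ = (-7 ± √((-7)² - 4·(10))) / 2 = (-7 ± √9) / 2
Solving: λ = -5, -2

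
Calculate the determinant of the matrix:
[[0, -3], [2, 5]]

For a 2×2 matrix [[a, b], [c, d]], det = ad - bc
det = (0)(5) - (-3)(2) = 0 - -6 = 6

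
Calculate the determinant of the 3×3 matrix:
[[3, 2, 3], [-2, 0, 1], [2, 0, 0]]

Expansion along first row:
det = 3·det([[0,1],[0,0]]) - 2·det([[-2,1],[2,0]]) + 3·det([[-2,0],[2,0]])
    = 3·(0·0 - 1·0) - 2·(-2·0 - 1·2) + 3·(-2·0 - 0·2)
    = 3·0 - 2·-2 + 3·0
    = 0 + 4 + 0 = 4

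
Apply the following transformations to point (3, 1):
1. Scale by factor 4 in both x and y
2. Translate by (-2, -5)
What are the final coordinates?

Step 1: Scale (3, 1) by 4 → (12, 4)
Step 2: Translate by (-2, -5) → (10, -1)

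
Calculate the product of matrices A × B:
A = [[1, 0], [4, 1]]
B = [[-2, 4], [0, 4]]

Matrix multiplication:
C[0][0] = 1×-2 + 0×0 = -2
C[0][1] = 1×4 + 0×4 = 4
C[1][0] = 4×-2 + 1×0 = -8
C[1][1] = 4×4 + 1×4 = 20
Result: [[-2, 4], [-8, 20]]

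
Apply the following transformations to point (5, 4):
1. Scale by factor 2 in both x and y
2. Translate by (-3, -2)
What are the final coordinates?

Step 1: Scale (5, 4) by 2 → (10, 8)
Step 2: Translate by (-3, -2) → (7, 6)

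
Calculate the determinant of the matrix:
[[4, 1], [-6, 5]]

For a 2×2 matrix [[a, b], [c, d]], det = ad - bc
det = (4)(5) - (1)(-6) = 20 - -6 = 26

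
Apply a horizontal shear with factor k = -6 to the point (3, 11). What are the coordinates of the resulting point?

Shear matrix for horizontal shear with factor k = -6:
[[1, -6], [0, 1]]
Result: (3, 11) → (-63, 11)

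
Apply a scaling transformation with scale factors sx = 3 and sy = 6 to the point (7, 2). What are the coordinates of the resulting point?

Scaling matrix:
[[3, 0], [0, 6]]
Result: (7 × 3, 2 × 6) = (21, 12)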